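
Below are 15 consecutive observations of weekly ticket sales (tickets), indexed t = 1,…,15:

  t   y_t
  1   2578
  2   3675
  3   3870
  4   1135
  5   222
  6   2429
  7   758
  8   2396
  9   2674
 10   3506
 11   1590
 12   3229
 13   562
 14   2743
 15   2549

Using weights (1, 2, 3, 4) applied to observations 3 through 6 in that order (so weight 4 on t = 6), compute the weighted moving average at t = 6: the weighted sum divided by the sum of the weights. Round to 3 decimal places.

Weighted sum: 1·3870 + 2·1135 + 3·222 + 4·2429 = 3870 + 2270 + 666 + 9716 = 16522
Weight total: 1 + 2 + 3 + 4 = 10
WMA = 16522 / 10 = 1652.200

1652.200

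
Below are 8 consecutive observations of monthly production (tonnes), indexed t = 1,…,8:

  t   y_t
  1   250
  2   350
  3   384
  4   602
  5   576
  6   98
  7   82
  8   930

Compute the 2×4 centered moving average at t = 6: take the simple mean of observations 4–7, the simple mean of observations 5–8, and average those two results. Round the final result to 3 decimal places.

Sum over 4–7: 602 + 576 + 98 + 82 = 1358
Sum over 5–8: 576 + 98 + 82 + 930 = 1686
CMA at t=6 = (1358 + 1686) / (2·4) = 3044 / 8 = 380.500

380.500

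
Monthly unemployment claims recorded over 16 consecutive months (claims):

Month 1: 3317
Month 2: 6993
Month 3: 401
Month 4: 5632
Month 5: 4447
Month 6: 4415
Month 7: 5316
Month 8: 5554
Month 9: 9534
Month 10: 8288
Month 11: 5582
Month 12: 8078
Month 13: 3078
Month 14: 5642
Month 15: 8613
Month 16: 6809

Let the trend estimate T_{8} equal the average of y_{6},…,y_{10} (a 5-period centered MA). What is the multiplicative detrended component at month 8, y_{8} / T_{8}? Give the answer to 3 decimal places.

Trend T_8 = (4415 + 5316 + 5554 + 9534 + 8288) / 5 = 33107/5 = 6621.40000
Ratio to trend: 5554 / 6621.40000 = 0.839

0.839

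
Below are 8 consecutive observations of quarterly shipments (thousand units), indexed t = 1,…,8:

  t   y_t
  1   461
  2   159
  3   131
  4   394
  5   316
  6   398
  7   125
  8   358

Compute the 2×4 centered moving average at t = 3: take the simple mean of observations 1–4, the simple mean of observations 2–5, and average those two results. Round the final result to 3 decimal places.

268.125

Sum over 1–4: 461 + 159 + 131 + 394 = 1145
Sum over 2–5: 159 + 131 + 394 + 316 = 1000
CMA at t=3 = (1145 + 1000) / (2·4) = 2145 / 8 = 268.125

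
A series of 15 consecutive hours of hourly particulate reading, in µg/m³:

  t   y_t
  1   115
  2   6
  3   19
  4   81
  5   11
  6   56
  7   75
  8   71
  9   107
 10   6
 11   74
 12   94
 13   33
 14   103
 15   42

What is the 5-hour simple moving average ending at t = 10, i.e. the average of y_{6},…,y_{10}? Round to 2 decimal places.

63.00

Sum of periods 6–10: 56 + 75 + 71 + 107 + 6 = 315
Divide by 5: 315 / 5 = 63.00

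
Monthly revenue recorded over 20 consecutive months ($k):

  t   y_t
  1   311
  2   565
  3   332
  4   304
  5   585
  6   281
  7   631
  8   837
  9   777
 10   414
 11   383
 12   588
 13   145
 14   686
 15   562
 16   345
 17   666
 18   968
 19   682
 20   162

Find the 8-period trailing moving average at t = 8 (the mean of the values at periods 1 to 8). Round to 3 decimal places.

480.750

Sum of periods 1–8: 311 + 565 + 332 + 304 + 585 + 281 + 631 + 837 = 3846
Divide by 8: 3846 / 8 = 480.750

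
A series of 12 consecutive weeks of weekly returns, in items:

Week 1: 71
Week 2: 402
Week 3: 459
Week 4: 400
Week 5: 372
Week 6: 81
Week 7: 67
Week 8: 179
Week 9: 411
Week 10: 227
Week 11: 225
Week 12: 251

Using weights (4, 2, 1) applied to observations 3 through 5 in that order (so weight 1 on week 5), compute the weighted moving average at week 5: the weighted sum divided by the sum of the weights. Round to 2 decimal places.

429.71

Weighted sum: 4·459 + 2·400 + 1·372 = 1836 + 800 + 372 = 3008
Weight total: 4 + 2 + 1 = 7
WMA = 3008 / 7 = 429.71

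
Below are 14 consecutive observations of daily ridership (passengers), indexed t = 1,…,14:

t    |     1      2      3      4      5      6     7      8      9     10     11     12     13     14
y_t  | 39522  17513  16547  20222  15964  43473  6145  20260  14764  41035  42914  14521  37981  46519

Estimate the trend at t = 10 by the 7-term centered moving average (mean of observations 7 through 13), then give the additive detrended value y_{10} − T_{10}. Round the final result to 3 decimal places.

15660.714

Trend T_10 = (6145 + 20260 + 14764 + 41035 + 42914 + 14521 + 37981) / 7 = 177620/7 = 25374.28571
Detrended value: 41035 − 25374.28571 = 15660.714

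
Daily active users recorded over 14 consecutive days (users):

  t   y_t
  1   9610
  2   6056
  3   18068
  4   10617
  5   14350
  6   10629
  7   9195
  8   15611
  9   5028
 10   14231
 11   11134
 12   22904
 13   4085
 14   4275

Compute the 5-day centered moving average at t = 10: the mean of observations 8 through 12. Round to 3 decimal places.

Sum of periods 8–12: 15611 + 5028 + 14231 + 11134 + 22904 = 68908
Divide by 5: 68908 / 5 = 13781.600

13781.600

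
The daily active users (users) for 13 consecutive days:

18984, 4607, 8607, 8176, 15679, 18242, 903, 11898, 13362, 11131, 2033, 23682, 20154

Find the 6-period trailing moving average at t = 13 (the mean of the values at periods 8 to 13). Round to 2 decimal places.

13710.00

Sum of periods 8–13: 11898 + 13362 + 11131 + 2033 + 23682 + 20154 = 82260
Divide by 6: 82260 / 6 = 13710.00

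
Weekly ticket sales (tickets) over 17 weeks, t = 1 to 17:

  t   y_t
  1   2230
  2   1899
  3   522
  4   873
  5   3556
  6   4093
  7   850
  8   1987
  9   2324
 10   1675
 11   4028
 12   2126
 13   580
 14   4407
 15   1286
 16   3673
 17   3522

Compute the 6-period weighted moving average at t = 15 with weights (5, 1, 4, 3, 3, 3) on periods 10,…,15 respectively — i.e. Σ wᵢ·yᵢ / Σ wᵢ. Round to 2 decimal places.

2090.84

Weighted sum: 5·1675 + 1·4028 + 4·2126 + 3·580 + 3·4407 + 3·1286 = 8375 + 4028 + 8504 + 1740 + 13221 + 3858 = 39726
Weight total: 5 + 1 + 4 + 3 + 3 + 3 = 19
WMA = 39726 / 19 = 2090.84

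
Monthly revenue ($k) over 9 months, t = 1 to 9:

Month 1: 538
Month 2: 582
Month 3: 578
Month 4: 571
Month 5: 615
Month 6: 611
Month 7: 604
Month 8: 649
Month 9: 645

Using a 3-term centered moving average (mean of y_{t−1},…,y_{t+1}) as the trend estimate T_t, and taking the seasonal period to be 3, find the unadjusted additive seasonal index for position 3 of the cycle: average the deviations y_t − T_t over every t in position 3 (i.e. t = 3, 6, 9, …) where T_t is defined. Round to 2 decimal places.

Season position 3 occurs at t = 3, 6 (where T_t is defined).
t=3: T_3 = 577.0000; y_3 − T_3 = 578 − 577.0000 = 1.0000
t=6: T_6 = 610.0000; y_6 − T_6 = 611 − 610.0000 = 1.0000
Mean deviation: (1.0000 + 1.0000) / 2 = 1.00

1.00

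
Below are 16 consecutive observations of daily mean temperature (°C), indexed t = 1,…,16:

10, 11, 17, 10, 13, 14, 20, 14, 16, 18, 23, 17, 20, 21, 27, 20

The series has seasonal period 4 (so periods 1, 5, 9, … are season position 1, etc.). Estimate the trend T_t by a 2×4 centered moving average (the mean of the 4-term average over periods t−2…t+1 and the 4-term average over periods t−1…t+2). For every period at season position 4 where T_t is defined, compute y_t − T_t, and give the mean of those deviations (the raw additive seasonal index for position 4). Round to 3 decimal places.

Season position 4 occurs at t = 4, 8, 12 (where T_t is defined).
t=4: T_4 = 13.12500; y_4 − T_4 = 10 − 13.12500 = -3.12500
t=8: T_8 = 16.50000; y_8 − T_8 = 14 − 16.50000 = -2.50000
t=12: T_12 = 19.87500; y_12 − T_12 = 17 − 19.87500 = -2.87500
Mean deviation: (-3.12500 + -2.50000 + -2.87500) / 3 = -2.833

-2.833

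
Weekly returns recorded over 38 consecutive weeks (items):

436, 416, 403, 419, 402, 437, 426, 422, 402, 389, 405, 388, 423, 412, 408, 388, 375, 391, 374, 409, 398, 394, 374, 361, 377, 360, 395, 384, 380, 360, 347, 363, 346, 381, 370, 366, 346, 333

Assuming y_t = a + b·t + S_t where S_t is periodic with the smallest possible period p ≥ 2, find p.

First differences y_{t+1} − y_t: -20, -13, 16, -17, 35, -11, -4, -20, -13, 16, -17, 35, -11, -4, -20, -13, …
The difference pattern repeats every 7 terms and not for any smaller step, so p = 7.

7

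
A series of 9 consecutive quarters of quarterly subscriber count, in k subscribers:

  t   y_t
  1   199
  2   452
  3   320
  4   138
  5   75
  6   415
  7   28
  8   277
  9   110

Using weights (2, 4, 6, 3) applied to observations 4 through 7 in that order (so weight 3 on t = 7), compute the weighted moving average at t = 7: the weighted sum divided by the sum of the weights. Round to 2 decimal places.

210.00

Weighted sum: 2·138 + 4·75 + 6·415 + 3·28 = 276 + 300 + 2490 + 84 = 3150
Weight total: 2 + 4 + 6 + 3 = 15
WMA = 3150 / 15 = 210.00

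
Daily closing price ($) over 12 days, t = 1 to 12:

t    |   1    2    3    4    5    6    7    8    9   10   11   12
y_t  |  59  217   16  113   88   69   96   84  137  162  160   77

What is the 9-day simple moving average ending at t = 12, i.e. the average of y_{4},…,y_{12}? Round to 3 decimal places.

109.556

Sum of periods 4–12: 113 + 88 + 69 + 96 + 84 + 137 + 162 + 160 + 77 = 986
Divide by 9: 986 / 9 = 109.556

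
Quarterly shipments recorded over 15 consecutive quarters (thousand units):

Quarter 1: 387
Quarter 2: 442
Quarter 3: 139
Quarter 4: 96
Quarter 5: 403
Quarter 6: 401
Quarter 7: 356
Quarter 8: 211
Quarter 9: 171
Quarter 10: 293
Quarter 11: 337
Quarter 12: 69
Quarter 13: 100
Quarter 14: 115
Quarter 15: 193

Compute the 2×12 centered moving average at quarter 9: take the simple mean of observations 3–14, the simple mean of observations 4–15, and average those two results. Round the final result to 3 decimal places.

Sum over 3–14: 139 + 96 + 403 + 401 + 356 + 211 + 171 + 293 + 337 + 69 + 100 + 115 = 2691
Sum over 4–15: 96 + 403 + 401 + 356 + 211 + 171 + 293 + 337 + 69 + 100 + 115 + 193 = 2745
CMA at t=9 = (2691 + 2745) / (2·12) = 5436 / 24 = 226.500

226.500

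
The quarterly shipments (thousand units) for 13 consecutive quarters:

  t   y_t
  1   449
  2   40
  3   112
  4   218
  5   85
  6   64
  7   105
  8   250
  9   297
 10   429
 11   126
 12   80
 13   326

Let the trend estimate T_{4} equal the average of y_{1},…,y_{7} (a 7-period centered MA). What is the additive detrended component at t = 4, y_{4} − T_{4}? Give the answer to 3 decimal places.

Trend T_4 = (449 + 40 + 112 + 218 + 85 + 64 + 105) / 7 = 1073/7 = 153.28571
Detrended value: 218 − 153.28571 = 64.714

64.714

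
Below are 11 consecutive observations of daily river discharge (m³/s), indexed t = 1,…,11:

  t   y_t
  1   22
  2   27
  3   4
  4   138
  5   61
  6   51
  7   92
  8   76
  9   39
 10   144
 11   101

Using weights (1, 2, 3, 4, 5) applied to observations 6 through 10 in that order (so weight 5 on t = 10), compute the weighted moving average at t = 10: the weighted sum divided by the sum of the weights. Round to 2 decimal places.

Weighted sum: 1·51 + 2·92 + 3·76 + 4·39 + 5·144 = 51 + 184 + 228 + 156 + 720 = 1339
Weight total: 1 + 2 + 3 + 4 + 5 = 15
WMA = 1339 / 15 = 89.27

89.27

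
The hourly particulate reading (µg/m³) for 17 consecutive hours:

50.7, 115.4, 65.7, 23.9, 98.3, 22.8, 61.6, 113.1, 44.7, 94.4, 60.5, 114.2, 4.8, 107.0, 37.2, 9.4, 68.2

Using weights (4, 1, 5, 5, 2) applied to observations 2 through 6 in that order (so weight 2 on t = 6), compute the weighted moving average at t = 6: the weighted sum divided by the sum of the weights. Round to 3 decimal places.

69.641

Weighted sum: 4·115.4 + 1·65.7 + 5·23.9 + 5·98.3 + 2·22.8 = 461.6 + 65.7 + 119.5 + 491.5 + 45.6 = 1183.9
Weight total: 4 + 1 + 5 + 5 + 2 = 17
WMA = 1183.9 / 17 = 69.641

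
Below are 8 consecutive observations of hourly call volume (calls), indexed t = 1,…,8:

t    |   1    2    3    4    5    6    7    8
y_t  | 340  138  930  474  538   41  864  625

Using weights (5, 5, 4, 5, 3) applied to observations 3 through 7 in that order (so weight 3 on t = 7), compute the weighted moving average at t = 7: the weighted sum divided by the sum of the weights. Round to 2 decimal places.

544.05

Weighted sum: 5·930 + 5·474 + 4·538 + 5·41 + 3·864 = 4650 + 2370 + 2152 + 205 + 2592 = 11969
Weight total: 5 + 5 + 4 + 5 + 3 = 22
WMA = 11969 / 22 = 544.05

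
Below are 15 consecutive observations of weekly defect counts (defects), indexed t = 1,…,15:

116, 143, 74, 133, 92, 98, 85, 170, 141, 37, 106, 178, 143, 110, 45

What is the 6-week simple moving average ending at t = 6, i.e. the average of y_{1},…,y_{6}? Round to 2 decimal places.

109.33

Sum of periods 1–6: 116 + 143 + 74 + 133 + 92 + 98 = 656
Divide by 6: 656 / 6 = 109.33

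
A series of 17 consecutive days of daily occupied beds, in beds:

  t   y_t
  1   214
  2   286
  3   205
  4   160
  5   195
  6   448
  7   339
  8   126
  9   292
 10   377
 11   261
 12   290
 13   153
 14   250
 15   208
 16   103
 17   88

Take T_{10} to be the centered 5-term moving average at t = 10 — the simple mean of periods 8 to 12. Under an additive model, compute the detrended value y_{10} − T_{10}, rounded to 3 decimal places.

Trend T_10 = (126 + 292 + 377 + 261 + 290) / 5 = 1346/5 = 269.20000
Detrended value: 377 − 269.20000 = 107.800

107.800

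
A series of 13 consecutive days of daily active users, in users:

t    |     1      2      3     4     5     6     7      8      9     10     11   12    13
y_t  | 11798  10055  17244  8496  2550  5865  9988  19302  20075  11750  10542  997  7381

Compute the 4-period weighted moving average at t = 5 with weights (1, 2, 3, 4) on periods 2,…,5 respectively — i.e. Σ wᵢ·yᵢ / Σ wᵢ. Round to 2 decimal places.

8023.10

Weighted sum: 1·10055 + 2·17244 + 3·8496 + 4·2550 = 10055 + 34488 + 25488 + 10200 = 80231
Weight total: 1 + 2 + 3 + 4 = 10
WMA = 80231 / 10 = 8023.10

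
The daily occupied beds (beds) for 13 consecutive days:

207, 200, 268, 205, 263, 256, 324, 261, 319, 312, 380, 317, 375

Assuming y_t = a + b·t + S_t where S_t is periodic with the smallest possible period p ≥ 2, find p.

4

First differences y_{t+1} − y_t: -7, 68, -63, 58, -7, 68, -63, 58, -7, 68, …
The difference pattern repeats every 4 terms and not for any smaller step, so p = 4.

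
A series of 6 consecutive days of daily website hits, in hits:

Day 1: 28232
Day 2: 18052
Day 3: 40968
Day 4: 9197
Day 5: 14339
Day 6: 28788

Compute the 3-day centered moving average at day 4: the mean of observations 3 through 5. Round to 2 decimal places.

Sum of periods 3–5: 40968 + 9197 + 14339 = 64504
Divide by 3: 64504 / 3 = 21501.33

21501.33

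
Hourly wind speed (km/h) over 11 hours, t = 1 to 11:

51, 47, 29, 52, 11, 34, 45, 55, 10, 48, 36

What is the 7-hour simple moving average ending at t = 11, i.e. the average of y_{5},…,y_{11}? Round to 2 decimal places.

Sum of periods 5–11: 11 + 34 + 45 + 55 + 10 + 48 + 36 = 239
Divide by 7: 239 / 7 = 34.14

34.14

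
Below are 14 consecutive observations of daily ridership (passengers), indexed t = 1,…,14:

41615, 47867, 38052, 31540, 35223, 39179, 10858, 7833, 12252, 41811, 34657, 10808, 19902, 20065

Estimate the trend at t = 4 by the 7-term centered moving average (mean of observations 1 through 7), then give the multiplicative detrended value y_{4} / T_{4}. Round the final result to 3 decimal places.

0.904

Trend T_4 = (41615 + 47867 + 38052 + 31540 + 35223 + 39179 + 10858) / 7 = 244334/7 = 34904.85714
Ratio to trend: 31540 / 34904.85714 = 0.904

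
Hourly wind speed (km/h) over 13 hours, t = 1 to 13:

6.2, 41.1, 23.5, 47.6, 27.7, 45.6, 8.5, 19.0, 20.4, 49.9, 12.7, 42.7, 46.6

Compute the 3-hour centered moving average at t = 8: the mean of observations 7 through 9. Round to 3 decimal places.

15.967

Sum of periods 7–9: 8.5 + 19.0 + 20.4 = 47.9
Divide by 3: 47.9 / 3 = 15.967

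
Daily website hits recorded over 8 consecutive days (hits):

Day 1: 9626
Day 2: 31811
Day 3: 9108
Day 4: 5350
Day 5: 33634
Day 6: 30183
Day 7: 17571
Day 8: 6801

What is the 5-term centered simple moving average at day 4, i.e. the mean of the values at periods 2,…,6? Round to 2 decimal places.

22017.20

Sum of periods 2–6: 31811 + 9108 + 5350 + 33634 + 30183 = 110086
Divide by 5: 110086 / 5 = 22017.20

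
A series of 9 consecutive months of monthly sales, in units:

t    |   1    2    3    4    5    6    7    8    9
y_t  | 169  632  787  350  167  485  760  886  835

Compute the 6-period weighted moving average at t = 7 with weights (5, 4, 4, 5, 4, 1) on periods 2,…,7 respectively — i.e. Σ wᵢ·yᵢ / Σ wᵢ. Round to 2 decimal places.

488.83

Weighted sum: 5·632 + 4·787 + 4·350 + 5·167 + 4·485 + 1·760 = 3160 + 3148 + 1400 + 835 + 1940 + 760 = 11243
Weight total: 5 + 4 + 4 + 5 + 4 + 1 = 23
WMA = 11243 / 23 = 488.83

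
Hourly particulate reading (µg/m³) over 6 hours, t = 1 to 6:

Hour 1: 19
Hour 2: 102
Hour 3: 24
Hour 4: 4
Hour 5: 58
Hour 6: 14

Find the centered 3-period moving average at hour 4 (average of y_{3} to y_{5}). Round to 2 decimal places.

28.67

Sum of periods 3–5: 24 + 4 + 58 = 86
Divide by 3: 86 / 3 = 28.67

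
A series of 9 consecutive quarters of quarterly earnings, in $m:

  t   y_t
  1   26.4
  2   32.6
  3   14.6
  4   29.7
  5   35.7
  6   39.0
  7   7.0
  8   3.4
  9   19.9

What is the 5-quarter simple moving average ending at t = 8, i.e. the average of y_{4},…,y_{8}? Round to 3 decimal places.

22.960

Sum of periods 4–8: 29.7 + 35.7 + 39.0 + 7.0 + 3.4 = 114.8
Divide by 5: 114.8 / 5 = 22.960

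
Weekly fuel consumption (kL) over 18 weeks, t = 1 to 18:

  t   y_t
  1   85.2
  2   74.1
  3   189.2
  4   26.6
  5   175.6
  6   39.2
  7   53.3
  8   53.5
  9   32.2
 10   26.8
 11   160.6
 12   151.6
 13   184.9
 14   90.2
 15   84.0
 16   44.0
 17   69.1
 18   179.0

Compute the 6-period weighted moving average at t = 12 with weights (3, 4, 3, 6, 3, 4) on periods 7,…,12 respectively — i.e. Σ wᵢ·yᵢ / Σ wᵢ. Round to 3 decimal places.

74.761

Weighted sum: 3·53.3 + 4·53.5 + 3·32.2 + 6·26.8 + 3·160.6 + 4·151.6 = 159.9 + 214.0 + 96.6 + 160.8 + 481.8 + 606.4 = 1719.5
Weight total: 3 + 4 + 3 + 6 + 3 + 4 = 23
WMA = 1719.5 / 23 = 74.761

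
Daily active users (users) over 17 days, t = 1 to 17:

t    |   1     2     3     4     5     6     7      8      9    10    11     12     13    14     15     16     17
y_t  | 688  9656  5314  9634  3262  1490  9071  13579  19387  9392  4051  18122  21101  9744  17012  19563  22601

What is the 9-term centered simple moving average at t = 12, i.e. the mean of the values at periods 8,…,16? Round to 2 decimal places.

Sum of periods 8–16: 13579 + 19387 + 9392 + 4051 + 18122 + 21101 + 9744 + 17012 + 19563 = 131951
Divide by 9: 131951 / 9 = 14661.22

14661.22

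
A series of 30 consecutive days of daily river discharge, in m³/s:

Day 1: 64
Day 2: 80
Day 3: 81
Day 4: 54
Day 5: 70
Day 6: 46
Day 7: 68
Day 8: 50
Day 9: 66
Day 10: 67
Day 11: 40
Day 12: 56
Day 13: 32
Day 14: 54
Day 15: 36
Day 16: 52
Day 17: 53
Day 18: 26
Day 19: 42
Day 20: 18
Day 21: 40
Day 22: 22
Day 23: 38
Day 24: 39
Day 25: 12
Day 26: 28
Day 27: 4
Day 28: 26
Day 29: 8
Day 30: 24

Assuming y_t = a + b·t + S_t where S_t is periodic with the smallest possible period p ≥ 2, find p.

7

First differences y_{t+1} − y_t: 16, 1, -27, 16, -24, 22, -18, 16, 1, -27, 16, -24, 22, -18, 16, 1, …
The difference pattern repeats every 7 terms and not for any smaller step, so p = 7.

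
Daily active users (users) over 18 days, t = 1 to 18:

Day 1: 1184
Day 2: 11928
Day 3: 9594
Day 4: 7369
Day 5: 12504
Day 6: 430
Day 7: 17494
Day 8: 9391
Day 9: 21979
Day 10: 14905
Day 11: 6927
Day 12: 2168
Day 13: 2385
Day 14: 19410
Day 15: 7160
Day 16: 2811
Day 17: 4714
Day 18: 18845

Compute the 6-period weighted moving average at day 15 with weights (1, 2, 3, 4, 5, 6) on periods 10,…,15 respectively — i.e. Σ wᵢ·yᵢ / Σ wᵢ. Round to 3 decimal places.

8800.619

Weighted sum: 1·14905 + 2·6927 + 3·2168 + 4·2385 + 5·19410 + 6·7160 = 14905 + 13854 + 6504 + 9540 + 97050 + 42960 = 184813
Weight total: 1 + 2 + 3 + 4 + 5 + 6 = 21
WMA = 184813 / 21 = 8800.619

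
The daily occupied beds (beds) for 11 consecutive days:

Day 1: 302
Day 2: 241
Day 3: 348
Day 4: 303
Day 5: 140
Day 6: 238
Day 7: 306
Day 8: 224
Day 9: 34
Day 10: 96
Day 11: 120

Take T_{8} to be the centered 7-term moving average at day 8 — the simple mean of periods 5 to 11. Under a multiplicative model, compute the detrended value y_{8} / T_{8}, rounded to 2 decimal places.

Trend T_8 = (140 + 238 + 306 + 224 + 34 + 96 + 120) / 7 = 1158/7 = 165.4286
Ratio to trend: 224 / 165.4286 = 1.35

1.35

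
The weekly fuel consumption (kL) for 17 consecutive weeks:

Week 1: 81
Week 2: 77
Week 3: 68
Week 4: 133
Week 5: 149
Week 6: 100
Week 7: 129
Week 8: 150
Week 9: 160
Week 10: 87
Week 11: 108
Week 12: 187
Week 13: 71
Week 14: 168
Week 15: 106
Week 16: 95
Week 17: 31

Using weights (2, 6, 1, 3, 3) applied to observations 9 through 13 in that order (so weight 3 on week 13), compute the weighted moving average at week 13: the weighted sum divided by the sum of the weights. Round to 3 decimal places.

Weighted sum: 2·160 + 6·87 + 1·108 + 3·187 + 3·71 = 320 + 522 + 108 + 561 + 213 = 1724
Weight total: 2 + 6 + 1 + 3 + 3 = 15
WMA = 1724 / 15 = 114.933

114.933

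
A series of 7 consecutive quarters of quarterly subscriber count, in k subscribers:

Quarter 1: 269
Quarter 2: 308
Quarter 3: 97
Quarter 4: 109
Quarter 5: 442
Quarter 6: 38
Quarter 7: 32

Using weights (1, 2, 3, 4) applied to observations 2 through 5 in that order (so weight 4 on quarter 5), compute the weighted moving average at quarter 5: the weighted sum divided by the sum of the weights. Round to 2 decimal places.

Weighted sum: 1·308 + 2·97 + 3·109 + 4·442 = 308 + 194 + 327 + 1768 = 2597
Weight total: 1 + 2 + 3 + 4 = 10
WMA = 2597 / 10 = 259.70

259.70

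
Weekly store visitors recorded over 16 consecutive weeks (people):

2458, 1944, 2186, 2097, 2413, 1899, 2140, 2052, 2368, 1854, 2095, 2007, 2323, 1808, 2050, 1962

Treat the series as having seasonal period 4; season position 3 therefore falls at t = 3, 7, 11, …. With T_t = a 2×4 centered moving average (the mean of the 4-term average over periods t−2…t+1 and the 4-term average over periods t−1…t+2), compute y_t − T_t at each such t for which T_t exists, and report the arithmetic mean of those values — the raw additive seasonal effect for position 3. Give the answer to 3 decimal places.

19.875

Season position 3 occurs at t = 3, 7, 11 (where T_t is defined).
t=3: T_3 = 2165.62500; y_3 − T_3 = 2186 − 2165.62500 = 20.37500
t=7: T_7 = 2120.37500; y_7 − T_7 = 2140 − 2120.37500 = 19.62500
t=11: T_11 = 2075.37500; y_11 − T_11 = 2095 − 2075.37500 = 19.62500
Mean deviation: (20.37500 + 19.62500 + 19.62500) / 3 = 19.875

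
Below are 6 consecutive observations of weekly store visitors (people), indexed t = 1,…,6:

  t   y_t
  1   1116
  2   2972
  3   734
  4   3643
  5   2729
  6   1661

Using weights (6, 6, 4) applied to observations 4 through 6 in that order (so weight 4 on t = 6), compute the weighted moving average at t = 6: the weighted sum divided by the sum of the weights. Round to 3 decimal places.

Weighted sum: 6·3643 + 6·2729 + 4·1661 = 21858 + 16374 + 6644 = 44876
Weight total: 6 + 6 + 4 = 16
WMA = 44876 / 16 = 2804.750

2804.750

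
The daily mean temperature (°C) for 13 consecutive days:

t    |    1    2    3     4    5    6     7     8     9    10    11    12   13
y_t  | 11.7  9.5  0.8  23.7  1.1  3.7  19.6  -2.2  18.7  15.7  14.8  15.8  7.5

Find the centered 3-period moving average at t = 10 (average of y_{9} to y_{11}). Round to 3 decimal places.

Sum of periods 9–11: 18.7 + 15.7 + 14.8 = 49.2
Divide by 3: 49.2 / 3 = 16.400

16.400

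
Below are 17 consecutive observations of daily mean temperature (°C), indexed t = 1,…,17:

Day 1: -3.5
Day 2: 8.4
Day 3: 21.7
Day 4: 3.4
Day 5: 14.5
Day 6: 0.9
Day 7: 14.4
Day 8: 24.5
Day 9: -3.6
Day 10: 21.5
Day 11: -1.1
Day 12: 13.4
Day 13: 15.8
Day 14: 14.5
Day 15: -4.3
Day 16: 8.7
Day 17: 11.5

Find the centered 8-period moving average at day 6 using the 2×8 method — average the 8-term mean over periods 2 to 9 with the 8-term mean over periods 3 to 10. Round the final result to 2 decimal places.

Sum over 2–9: 8.4 + 21.7 + 3.4 + 14.5 + 0.9 + 14.4 + 24.5 + (-3.6) = 84.2
Sum over 3–10: 21.7 + 3.4 + 14.5 + 0.9 + 14.4 + 24.5 + (-3.6) + 21.5 = 97.3
CMA at t=6 = (84.2 + 97.3) / (2·8) = 181.5 / 16 = 11.34

11.34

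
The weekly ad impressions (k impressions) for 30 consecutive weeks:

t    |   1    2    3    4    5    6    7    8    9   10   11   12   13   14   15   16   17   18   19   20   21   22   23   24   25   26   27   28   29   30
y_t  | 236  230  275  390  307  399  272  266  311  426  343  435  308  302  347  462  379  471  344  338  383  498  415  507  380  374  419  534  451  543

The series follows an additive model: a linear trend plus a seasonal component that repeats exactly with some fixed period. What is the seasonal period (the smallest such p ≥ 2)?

6

First differences y_{t+1} − y_t: -6, 45, 115, -83, 92, -127, -6, 45, 115, -83, 92, -127, -6, 45, …
The difference pattern repeats every 6 terms and not for any smaller step, so p = 6.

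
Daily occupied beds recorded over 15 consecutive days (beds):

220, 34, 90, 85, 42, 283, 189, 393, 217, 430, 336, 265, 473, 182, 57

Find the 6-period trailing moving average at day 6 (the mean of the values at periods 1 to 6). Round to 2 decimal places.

125.67

Sum of periods 1–6: 220 + 34 + 90 + 85 + 42 + 283 = 754
Divide by 6: 754 / 6 = 125.67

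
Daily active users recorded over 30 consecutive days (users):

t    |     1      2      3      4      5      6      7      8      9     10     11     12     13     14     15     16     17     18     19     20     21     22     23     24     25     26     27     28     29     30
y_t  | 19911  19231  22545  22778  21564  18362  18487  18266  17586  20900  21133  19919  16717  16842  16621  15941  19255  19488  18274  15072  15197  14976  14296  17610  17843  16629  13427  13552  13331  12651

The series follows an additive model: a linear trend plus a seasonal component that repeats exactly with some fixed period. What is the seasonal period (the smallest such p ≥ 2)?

7

First differences y_{t+1} − y_t: -680, 3314, 233, -1214, -3202, 125, -221, -680, 3314, 233, -1214, -3202, 125, -221, -680, 3314, …
The difference pattern repeats every 7 terms and not for any smaller step, so p = 7.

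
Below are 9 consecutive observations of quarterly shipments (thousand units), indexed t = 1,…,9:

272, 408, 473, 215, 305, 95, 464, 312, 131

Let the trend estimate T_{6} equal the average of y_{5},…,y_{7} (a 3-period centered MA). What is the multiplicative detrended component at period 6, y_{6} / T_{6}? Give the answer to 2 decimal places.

0.33

Trend T_6 = (305 + 95 + 464) / 3 = 864/3 = 288.0000
Ratio to trend: 95 / 288.0000 = 0.33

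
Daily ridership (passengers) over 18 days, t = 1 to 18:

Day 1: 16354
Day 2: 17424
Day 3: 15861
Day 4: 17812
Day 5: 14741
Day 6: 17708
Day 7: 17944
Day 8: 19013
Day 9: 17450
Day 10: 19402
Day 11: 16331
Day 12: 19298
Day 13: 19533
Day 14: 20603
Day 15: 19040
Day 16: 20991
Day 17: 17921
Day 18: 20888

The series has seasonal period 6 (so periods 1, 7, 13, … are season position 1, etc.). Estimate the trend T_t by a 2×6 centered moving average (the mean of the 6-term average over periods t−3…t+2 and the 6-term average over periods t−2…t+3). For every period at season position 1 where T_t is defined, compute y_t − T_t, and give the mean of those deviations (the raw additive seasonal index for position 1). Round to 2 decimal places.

Season position 1 occurs at t = 7, 13 (where T_t is defined).
t=7: T_7 = 17577.1667; y_7 − T_7 = 17944 − 17577.1667 = 366.8333
t=13: T_13 = 19166.9167; y_13 − T_13 = 19533 − 19166.9167 = 366.0833
Mean deviation: (366.8333 + 366.0833) / 2 = 366.46

366.46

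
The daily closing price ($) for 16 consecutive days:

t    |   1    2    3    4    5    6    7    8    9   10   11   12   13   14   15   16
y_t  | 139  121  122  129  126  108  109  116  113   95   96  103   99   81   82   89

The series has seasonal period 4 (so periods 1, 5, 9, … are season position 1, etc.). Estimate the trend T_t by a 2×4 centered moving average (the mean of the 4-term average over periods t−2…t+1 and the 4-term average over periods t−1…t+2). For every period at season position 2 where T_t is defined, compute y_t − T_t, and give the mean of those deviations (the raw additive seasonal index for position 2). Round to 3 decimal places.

-8.417

Season position 2 occurs at t = 6, 10, 14 (where T_t is defined).
t=6: T_6 = 116.37500; y_6 − T_6 = 108 − 116.37500 = -8.37500
t=10: T_10 = 103.37500; y_10 − T_10 = 95 − 103.37500 = -8.37500
t=14: T_14 = 89.50000; y_14 − T_14 = 81 − 89.50000 = -8.50000
Mean deviation: (-8.37500 + -8.37500 + -8.50000) / 3 = -8.417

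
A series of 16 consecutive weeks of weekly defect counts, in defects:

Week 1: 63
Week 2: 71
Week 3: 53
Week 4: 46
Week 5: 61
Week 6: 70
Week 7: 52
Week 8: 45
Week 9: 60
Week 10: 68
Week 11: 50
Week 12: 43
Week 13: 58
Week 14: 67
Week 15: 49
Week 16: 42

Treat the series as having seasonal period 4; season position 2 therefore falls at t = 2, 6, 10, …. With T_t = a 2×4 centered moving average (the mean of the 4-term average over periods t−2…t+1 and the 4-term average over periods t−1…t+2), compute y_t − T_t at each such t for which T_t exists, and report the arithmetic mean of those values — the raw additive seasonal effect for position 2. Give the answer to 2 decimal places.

12.75

Season position 2 occurs at t = 6, 10, 14 (where T_t is defined).
t=6: T_6 = 57.1250; y_6 − T_6 = 70 − 57.1250 = 12.8750
t=10: T_10 = 55.5000; y_10 − T_10 = 68 − 55.5000 = 12.5000
t=14: T_14 = 54.1250; y_14 − T_14 = 67 − 54.1250 = 12.8750
Mean deviation: (12.8750 + 12.5000 + 12.8750) / 3 = 12.75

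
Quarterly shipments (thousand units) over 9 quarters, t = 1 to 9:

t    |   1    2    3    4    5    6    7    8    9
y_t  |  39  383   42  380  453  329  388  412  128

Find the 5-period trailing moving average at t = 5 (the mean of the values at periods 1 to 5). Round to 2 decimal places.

Sum of periods 1–5: 39 + 383 + 42 + 380 + 453 = 1297
Divide by 5: 1297 / 5 = 259.40

259.40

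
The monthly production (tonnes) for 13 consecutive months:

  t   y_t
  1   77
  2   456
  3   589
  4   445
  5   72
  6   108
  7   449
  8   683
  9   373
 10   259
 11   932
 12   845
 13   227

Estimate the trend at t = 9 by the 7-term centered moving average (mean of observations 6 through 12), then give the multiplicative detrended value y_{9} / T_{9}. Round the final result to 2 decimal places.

Trend T_9 = (108 + 449 + 683 + 373 + 259 + 932 + 845) / 7 = 3649/7 = 521.2857
Ratio to trend: 373 / 521.2857 = 0.72

0.72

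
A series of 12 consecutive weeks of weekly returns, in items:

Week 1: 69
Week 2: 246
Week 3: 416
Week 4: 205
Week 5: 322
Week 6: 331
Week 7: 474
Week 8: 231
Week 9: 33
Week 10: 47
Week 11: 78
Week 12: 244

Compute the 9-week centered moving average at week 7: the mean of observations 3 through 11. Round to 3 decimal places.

237.444

Sum of periods 3–11: 416 + 205 + 322 + 331 + 474 + 231 + 33 + 47 + 78 = 2137
Divide by 9: 2137 / 9 = 237.444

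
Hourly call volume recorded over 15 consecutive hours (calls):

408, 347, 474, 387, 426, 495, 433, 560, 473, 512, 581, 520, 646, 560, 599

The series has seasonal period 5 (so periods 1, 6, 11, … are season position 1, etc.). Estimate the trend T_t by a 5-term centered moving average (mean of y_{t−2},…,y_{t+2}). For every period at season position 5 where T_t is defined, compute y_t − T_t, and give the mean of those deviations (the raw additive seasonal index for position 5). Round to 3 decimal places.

Season position 5 occurs at t = 5, 10 (where T_t is defined).
t=5: T_5 = 443.00000; y_5 − T_5 = 426 − 443.00000 = -17.00000
t=10: T_10 = 529.20000; y_10 − T_10 = 512 − 529.20000 = -17.20000
Mean deviation: (-17.00000 + -17.20000) / 2 = -17.100

-17.100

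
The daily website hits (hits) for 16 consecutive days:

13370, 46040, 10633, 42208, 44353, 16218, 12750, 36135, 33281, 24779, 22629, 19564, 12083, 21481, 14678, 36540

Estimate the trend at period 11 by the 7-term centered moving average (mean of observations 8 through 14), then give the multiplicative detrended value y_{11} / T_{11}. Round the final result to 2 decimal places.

Trend T_11 = (36135 + 33281 + 24779 + 22629 + 19564 + 12083 + 21481) / 7 = 169952/7 = 24278.8571
Ratio to trend: 22629 / 24278.8571 = 0.93

0.93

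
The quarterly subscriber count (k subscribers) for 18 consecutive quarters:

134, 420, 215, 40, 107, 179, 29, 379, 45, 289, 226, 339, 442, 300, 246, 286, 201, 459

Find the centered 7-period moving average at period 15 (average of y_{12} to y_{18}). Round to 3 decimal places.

324.714

Sum of periods 12–18: 339 + 442 + 300 + 246 + 286 + 201 + 459 = 2273
Divide by 7: 2273 / 7 = 324.714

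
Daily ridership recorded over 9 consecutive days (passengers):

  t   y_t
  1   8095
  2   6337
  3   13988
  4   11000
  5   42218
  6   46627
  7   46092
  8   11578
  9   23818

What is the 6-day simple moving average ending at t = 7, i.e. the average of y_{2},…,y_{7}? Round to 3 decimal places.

Sum of periods 2–7: 6337 + 13988 + 11000 + 42218 + 46627 + 46092 = 166262
Divide by 6: 166262 / 6 = 27710.333

27710.333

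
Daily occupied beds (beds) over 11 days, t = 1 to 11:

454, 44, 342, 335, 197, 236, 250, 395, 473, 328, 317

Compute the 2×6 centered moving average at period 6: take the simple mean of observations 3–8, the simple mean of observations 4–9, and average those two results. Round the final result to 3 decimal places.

Sum over 3–8: 342 + 335 + 197 + 236 + 250 + 395 = 1755
Sum over 4–9: 335 + 197 + 236 + 250 + 395 + 473 = 1886
CMA at t=6 = (1755 + 1886) / (2·6) = 3641 / 12 = 303.417

303.417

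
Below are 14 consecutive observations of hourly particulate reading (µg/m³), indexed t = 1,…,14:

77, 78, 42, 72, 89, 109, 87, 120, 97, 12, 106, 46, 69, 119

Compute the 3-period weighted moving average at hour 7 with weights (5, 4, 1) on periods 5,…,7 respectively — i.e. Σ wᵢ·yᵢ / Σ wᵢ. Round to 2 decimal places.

Weighted sum: 5·89 + 4·109 + 1·87 = 445 + 436 + 87 = 968
Weight total: 5 + 4 + 1 = 10
WMA = 968 / 10 = 96.80

96.80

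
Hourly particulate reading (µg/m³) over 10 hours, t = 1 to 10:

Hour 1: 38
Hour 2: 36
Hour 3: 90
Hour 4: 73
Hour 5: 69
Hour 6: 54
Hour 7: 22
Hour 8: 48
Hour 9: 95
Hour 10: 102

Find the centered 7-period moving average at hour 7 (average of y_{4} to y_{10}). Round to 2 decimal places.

Sum of periods 4–10: 73 + 69 + 54 + 22 + 48 + 95 + 102 = 463
Divide by 7: 463 / 7 = 66.14

66.14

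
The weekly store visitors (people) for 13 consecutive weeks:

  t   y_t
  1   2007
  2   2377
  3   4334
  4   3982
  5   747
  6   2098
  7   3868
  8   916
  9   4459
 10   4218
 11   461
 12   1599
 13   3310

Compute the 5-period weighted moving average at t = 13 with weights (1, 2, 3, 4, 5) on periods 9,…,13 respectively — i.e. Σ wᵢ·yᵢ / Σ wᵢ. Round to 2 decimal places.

2481.60

Weighted sum: 1·4459 + 2·4218 + 3·461 + 4·1599 + 5·3310 = 4459 + 8436 + 1383 + 6396 + 16550 = 37224
Weight total: 1 + 2 + 3 + 4 + 5 = 15
WMA = 37224 / 15 = 2481.60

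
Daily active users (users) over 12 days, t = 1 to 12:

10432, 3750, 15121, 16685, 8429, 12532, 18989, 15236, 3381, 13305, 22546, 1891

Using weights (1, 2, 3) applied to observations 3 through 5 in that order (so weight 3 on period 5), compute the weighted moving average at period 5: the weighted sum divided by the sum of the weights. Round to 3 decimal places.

Weighted sum: 1·15121 + 2·16685 + 3·8429 = 15121 + 33370 + 25287 = 73778
Weight total: 1 + 2 + 3 = 6
WMA = 73778 / 6 = 12296.333

12296.333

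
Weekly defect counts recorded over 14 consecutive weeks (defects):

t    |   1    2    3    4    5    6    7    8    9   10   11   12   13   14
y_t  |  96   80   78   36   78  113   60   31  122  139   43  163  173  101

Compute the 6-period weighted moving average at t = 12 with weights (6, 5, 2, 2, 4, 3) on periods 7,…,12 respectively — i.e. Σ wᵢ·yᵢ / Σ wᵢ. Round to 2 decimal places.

Weighted sum: 6·60 + 5·31 + 2·122 + 2·139 + 4·43 + 3·163 = 360 + 155 + 244 + 278 + 172 + 489 = 1698
Weight total: 6 + 5 + 2 + 2 + 4 + 3 = 22
WMA = 1698 / 22 = 77.18

77.18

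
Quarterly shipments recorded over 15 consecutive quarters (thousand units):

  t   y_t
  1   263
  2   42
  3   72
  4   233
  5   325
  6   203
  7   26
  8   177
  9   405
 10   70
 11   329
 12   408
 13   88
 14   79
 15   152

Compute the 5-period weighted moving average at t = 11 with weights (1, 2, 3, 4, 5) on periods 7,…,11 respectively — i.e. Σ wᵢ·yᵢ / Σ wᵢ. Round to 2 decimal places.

234.67

Weighted sum: 1·26 + 2·177 + 3·405 + 4·70 + 5·329 = 26 + 354 + 1215 + 280 + 1645 = 3520
Weight total: 1 + 2 + 3 + 4 + 5 = 15
WMA = 3520 / 15 = 234.67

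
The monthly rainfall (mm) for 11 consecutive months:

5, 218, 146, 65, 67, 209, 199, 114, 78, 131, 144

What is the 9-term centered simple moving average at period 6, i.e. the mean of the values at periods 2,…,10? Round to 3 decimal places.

136.333

Sum of periods 2–10: 218 + 146 + 65 + 67 + 209 + 199 + 114 + 78 + 131 = 1227
Divide by 9: 1227 / 9 = 136.333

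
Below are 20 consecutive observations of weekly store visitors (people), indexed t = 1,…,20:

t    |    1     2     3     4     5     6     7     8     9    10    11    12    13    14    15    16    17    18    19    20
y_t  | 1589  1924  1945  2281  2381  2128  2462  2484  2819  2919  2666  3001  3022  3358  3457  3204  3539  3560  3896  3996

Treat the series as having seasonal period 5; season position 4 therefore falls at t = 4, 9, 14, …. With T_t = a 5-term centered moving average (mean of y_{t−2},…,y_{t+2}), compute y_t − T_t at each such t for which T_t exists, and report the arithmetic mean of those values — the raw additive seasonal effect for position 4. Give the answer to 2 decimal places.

Season position 4 occurs at t = 4, 9, 14 (where T_t is defined).
t=4: T_4 = 2131.8000; y_4 − T_4 = 2281 − 2131.8000 = 149.2000
t=9: T_9 = 2670.0000; y_9 − T_9 = 2819 − 2670.0000 = 149.0000
t=14: T_14 = 3208.4000; y_14 − T_14 = 3358 − 3208.4000 = 149.6000
Mean deviation: (149.2000 + 149.0000 + 149.6000) / 3 = 149.27

149.27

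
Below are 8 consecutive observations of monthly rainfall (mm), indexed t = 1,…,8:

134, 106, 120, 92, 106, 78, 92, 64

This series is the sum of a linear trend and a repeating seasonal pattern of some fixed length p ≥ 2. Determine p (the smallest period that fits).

2

First differences y_{t+1} − y_t: -28, 14, -28, 14, -28, 14, …
The difference pattern repeats every 2 terms and not for any smaller step, so p = 2.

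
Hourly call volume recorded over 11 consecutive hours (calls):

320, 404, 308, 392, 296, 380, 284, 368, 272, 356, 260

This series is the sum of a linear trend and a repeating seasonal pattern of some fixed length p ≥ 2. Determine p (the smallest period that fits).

First differences y_{t+1} − y_t: 84, -96, 84, -96, 84, -96, …
The difference pattern repeats every 2 terms and not for any smaller step, so p = 2.

2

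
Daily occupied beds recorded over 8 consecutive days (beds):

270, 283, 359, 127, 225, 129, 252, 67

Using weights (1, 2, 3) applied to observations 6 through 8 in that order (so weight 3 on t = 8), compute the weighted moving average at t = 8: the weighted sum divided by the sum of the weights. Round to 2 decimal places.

139.00

Weighted sum: 1·129 + 2·252 + 3·67 = 129 + 504 + 201 = 834
Weight total: 1 + 2 + 3 = 6
WMA = 834 / 6 = 139.00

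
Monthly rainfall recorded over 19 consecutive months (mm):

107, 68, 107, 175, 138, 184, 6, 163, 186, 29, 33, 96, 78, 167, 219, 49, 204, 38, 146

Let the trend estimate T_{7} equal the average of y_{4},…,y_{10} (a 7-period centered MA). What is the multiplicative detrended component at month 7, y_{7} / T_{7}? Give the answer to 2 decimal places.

Trend T_7 = (175 + 138 + 184 + 6 + 163 + 186 + 29) / 7 = 881/7 = 125.8571
Ratio to trend: 6 / 125.8571 = 0.05

0.05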